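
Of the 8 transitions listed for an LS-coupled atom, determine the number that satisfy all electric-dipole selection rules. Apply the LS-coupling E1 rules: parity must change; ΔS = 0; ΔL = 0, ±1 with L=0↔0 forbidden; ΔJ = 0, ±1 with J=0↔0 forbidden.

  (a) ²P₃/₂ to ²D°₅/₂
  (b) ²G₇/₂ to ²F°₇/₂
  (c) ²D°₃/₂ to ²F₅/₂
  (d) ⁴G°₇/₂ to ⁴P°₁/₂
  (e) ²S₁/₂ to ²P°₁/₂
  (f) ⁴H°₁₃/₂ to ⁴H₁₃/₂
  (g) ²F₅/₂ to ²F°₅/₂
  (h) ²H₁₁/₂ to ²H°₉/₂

(a) allowed
(b) allowed
(c) allowed
(d) forbidden (parity, ΔL, ΔJ fail)
(e) allowed
(f) allowed
(g) allowed
(h) allowed
Total allowed: 7 of 8.

7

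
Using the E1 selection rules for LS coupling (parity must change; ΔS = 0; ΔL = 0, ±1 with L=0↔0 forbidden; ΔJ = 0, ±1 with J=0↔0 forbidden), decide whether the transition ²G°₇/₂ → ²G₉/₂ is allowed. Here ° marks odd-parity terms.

allowed

Reading off the term symbols: S 1/2→1/2, L 4→4, J 7/2→9/2, parity odd→even.
Parity must change: odd → even — passes.
ΔS = 0: S: 1/2 → 1/2 — passes.
ΔL = 0, ±1 (not L=0↔0): L: 4 → 4, ΔL = +0 — passes.
ΔJ = 0, ±1 (not J=0↔0): J: 7/2 → 9/2, ΔJ = +1 — passes.
All four E1 rules are satisfied.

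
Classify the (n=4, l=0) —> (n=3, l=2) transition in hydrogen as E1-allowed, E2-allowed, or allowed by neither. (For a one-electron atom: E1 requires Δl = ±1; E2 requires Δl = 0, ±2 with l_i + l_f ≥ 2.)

Δl = 2 − 0 = +2; l_i + l_f = 2.
E1 (Δl = ±1): not satisfied.
E2 (Δl = 0,±2, l_i+l_f ≥ 2): satisfied.

E2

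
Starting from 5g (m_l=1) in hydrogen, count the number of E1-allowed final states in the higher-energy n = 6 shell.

E1 requires Δl = ±1, so l_f ∈ {3, 5}; with 0 ≤ l_f ≤ n_f−1 = 5, the allowed l_f values are {3, 5}.
For l_f = 3: m_f ∈ {m_i−1, m_i, m_i+1} ∩ [−3, 3] = {0, 1, 2} → 3 states.
For l_f = 5: m_f ∈ {m_i−1, m_i, m_i+1} ∩ [−5, 5] = {0, 1, 2} → 3 states.
Total: 6.

6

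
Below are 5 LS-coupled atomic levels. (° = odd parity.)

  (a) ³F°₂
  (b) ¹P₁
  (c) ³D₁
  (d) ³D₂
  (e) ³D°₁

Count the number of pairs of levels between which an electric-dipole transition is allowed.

4

(a)–(b): forbidden (ΔS, ΔL).
(a)–(c): allowed.
(a)–(d): allowed.
(a)–(e): forbidden (parity).
(b)–(c): forbidden (parity, ΔS).
(b)–(d): forbidden (parity, ΔS).
(b)–(e): forbidden (ΔS).
(c)–(d): forbidden (parity).
(c)–(e): allowed.
(d)–(e): allowed.
Allowed pairs: 4 of 10.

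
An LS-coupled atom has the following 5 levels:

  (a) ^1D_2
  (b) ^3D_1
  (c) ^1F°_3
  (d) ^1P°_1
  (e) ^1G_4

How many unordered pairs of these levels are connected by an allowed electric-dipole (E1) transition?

3

(a)–(b): forbidden (parity, ΔS).
(a)–(c): allowed.
(a)–(d): allowed.
(a)–(e): forbidden (parity, ΔL, ΔJ).
(b)–(c): forbidden (ΔS, ΔJ).
(b)–(d): forbidden (ΔS).
(b)–(e): forbidden (parity, ΔS, ΔL, ΔJ).
(c)–(d): forbidden (parity, ΔL, ΔJ).
(c)–(e): allowed.
(d)–(e): forbidden (ΔL, ΔJ).
Allowed pairs: 3 of 10.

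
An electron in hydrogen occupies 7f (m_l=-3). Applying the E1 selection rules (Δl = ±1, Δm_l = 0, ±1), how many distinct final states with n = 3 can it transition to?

E1 requires Δl = ±1, so l_f ∈ {2, 4}; with 0 ≤ l_f ≤ n_f−1 = 2, the allowed l_f values are {2}.
For l_f = 2: m_f ∈ {m_i−1, m_i, m_i+1} ∩ [−2, 2] = {-2} → 1 state.
Total: 1.

1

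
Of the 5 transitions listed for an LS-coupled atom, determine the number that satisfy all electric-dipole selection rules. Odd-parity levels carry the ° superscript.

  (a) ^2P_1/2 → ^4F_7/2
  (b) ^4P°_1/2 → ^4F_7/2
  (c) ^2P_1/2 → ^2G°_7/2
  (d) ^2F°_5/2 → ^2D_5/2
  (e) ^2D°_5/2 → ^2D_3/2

2

(a) forbidden (parity, ΔS, ΔL, ΔJ fail)
(b) forbidden (ΔL, ΔJ fail)
(c) forbidden (ΔL, ΔJ fail)
(d) allowed
(e) allowed
Total allowed: 2 of 5.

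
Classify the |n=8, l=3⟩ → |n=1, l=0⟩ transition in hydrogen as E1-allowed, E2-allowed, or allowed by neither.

neither

Δl = 0 − 3 = -3; l_i + l_f = 3.
E1 (Δl = ±1): not satisfied.
E2 (Δl = 0,±2, l_i+l_f ≥ 2): not satisfied.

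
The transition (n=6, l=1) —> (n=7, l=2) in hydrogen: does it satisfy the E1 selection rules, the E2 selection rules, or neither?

Δl = 2 − 1 = +1; l_i + l_f = 3.
E1 (Δl = ±1): satisfied.
E2 (Δl = 0,±2, l_i+l_f ≥ 2): not satisfied.

E1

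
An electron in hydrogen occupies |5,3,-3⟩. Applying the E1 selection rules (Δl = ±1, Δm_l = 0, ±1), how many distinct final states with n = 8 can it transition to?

4

E1 requires Δl = ±1, so l_f ∈ {2, 4}; with 0 ≤ l_f ≤ n_f−1 = 7, the allowed l_f values are {2, 4}.
For l_f = 2: m_f ∈ {m_i−1, m_i, m_i+1} ∩ [−2, 2] = {-2} → 1 state.
For l_f = 4: m_f ∈ {m_i−1, m_i, m_i+1} ∩ [−4, 4] = {-4, -3, -2} → 3 states.
Total: 4.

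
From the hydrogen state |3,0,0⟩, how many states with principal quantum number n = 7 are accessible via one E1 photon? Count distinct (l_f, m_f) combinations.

E1 requires Δl = ±1, so l_f ∈ {-1, 1}; with 0 ≤ l_f ≤ n_f−1 = 6, the allowed l_f values are {1}.
For l_f = 1: m_f ∈ {m_i−1, m_i, m_i+1} ∩ [−1, 1] = {-1, 0, 1} → 3 states.
Total: 3.

3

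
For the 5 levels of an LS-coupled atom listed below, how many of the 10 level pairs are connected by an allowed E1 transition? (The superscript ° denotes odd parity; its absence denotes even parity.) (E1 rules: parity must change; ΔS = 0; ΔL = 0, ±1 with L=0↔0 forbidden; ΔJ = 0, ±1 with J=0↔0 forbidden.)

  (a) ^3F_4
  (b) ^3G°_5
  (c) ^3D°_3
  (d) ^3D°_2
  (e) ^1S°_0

(a)–(b): allowed.
(a)–(c): allowed.
(a)–(d): forbidden (ΔJ).
(a)–(e): forbidden (ΔS, ΔL, ΔJ).
(b)–(c): forbidden (parity, ΔL, ΔJ).
(b)–(d): forbidden (parity, ΔL, ΔJ).
(b)–(e): forbidden (parity, ΔS, ΔL, ΔJ).
(c)–(d): forbidden (parity).
(c)–(e): forbidden (parity, ΔS, ΔL, ΔJ).
(d)–(e): forbidden (parity, ΔS, ΔL, ΔJ).
Allowed pairs: 2 of 10.

2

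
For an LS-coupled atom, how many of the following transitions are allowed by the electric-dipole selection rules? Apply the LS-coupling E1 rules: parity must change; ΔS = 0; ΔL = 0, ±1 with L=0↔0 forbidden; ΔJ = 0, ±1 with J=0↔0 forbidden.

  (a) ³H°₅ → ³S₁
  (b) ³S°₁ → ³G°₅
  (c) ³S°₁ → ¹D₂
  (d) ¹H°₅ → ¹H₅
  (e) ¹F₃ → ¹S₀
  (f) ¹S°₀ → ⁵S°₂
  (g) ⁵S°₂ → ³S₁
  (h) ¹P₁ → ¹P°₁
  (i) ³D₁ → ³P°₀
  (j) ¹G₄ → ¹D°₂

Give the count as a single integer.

(a) forbidden (ΔL, ΔJ fail)
(b) forbidden (parity, ΔL, ΔJ fail)
(c) forbidden (ΔS, ΔL fail)
(d) allowed
(e) forbidden (parity, ΔL, ΔJ fail)
(f) forbidden (parity, ΔS, ΔL, ΔJ fail)
(g) forbidden (ΔS, ΔL fail)
(h) allowed
(i) allowed
(j) forbidden (ΔL, ΔJ fail)
Total allowed: 3 of 10.

3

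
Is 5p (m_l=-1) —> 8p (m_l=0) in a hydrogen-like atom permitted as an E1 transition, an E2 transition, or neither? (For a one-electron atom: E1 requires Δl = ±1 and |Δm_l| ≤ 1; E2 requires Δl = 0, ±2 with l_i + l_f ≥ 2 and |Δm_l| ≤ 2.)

E2

Δl = 1 − 1 = +0; l_i + l_f = 2.
Δm_l = +1.
E1 (Δl = ±1, |Δm_l| ≤ 1): not satisfied.
E2 (Δl = 0,±2, l_i+l_f ≥ 2, |Δm_l| ≤ 2): satisfied.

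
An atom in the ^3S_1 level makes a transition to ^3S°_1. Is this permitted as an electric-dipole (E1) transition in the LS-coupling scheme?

Parity must change: even → odd — ok.
ΔS = 0: S: 1 → 1 — ok.
ΔL = 0, ±1 (not L=0↔0): L: 0 → 0, ΔL = +0 — fails.
ΔJ = 0, ±1 (not J=0↔0): J: 1 → 1, ΔJ = +0 — ok.
Rule(s) violated: ΔL.

forbidden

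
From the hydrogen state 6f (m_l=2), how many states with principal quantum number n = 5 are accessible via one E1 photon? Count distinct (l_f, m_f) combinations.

5

E1 requires Δl = ±1, so l_f ∈ {2, 4}; with 0 ≤ l_f ≤ n_f−1 = 4, the allowed l_f values are {2, 4}.
For l_f = 2: m_f ∈ {m_i−1, m_i, m_i+1} ∩ [−2, 2] = {1, 2} → 2 states.
For l_f = 4: m_f ∈ {m_i−1, m_i, m_i+1} ∩ [−4, 4] = {1, 2, 3} → 3 states.
Total: 5.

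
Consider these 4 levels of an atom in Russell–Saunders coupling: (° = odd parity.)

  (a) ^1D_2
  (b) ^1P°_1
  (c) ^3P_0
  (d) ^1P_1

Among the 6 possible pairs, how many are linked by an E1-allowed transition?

2

(a)–(b): allowed.
(a)–(c): forbidden (parity, ΔS, ΔJ).
(a)–(d): forbidden (parity).
(b)–(c): forbidden (ΔS).
(b)–(d): allowed.
(c)–(d): forbidden (parity, ΔS).
Allowed pairs: 2 of 6.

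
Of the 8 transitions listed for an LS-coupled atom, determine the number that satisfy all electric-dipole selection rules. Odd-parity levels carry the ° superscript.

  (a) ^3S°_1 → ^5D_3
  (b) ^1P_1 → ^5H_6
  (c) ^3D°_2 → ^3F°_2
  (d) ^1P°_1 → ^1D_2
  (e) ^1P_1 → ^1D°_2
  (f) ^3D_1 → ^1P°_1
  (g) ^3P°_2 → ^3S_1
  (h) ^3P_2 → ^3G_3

3

(a) forbidden (ΔS, ΔL, ΔJ fail)
(b) forbidden (parity, ΔS, ΔL, ΔJ fail)
(c) forbidden (parity fails)
(d) allowed
(e) allowed
(f) forbidden (ΔS fails)
(g) allowed
(h) forbidden (parity, ΔL fail)
Total allowed: 3 of 8.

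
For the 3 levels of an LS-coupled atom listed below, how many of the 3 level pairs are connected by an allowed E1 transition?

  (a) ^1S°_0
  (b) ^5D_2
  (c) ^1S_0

(a)–(b): forbidden (ΔS, ΔL, ΔJ).
(a)–(c): forbidden (ΔL, ΔJ).
(b)–(c): forbidden (parity, ΔS, ΔL, ΔJ).
Allowed pairs: 0 of 3.

0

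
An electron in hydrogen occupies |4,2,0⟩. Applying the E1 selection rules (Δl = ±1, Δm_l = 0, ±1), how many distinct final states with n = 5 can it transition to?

6

E1 requires Δl = ±1, so l_f ∈ {1, 3}; with 0 ≤ l_f ≤ n_f−1 = 4, the allowed l_f values are {1, 3}.
For l_f = 1: m_f ∈ {m_i−1, m_i, m_i+1} ∩ [−1, 1] = {-1, 0, 1} → 3 states.
For l_f = 3: m_f ∈ {m_i−1, m_i, m_i+1} ∩ [−3, 3] = {-1, 0, 1} → 3 states.
Total: 6.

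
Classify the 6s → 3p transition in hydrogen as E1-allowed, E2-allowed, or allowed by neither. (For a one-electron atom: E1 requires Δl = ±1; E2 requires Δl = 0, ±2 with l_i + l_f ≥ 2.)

Δl = 1 − 0 = +1; l_i + l_f = 1.
E1 (Δl = ±1): satisfied.
E2 (Δl = 0,±2, l_i+l_f ≥ 2): not satisfied.

E1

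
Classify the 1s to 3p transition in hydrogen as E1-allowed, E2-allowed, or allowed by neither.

E1

Δl = 1 − 0 = +1; l_i + l_f = 1.
E1 (Δl = ±1): satisfied.
E2 (Δl = 0,±2, l_i+l_f ≥ 2): not satisfied.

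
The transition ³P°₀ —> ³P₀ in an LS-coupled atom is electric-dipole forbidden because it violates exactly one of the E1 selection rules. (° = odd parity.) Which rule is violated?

the J=0 ↔ J=0 exclusion

Initial level: S=1, L=1, J=0, parity odd. Final level: S=1, L=1, J=0, parity even.
Parity must change: odd → even — passes.
ΔS = 0: S: 1 → 1 — passes.
ΔL = 0, ±1 (not L=0↔0): L: 1 → 1, ΔL = +0 — passes.
ΔJ = 0, ±1 (not J=0↔0): J: 0 → 0, ΔJ = +0 — fails.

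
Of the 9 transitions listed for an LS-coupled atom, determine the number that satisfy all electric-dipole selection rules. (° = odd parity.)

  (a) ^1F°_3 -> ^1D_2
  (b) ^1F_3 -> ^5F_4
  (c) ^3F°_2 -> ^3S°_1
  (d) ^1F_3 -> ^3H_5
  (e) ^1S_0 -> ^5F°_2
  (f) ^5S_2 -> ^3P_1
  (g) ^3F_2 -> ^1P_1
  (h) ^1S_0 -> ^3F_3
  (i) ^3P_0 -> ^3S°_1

(a) allowed
(b) forbidden (parity, ΔS fail)
(c) forbidden (parity, ΔL fail)
(d) forbidden (parity, ΔS, ΔL, ΔJ fail)
(e) forbidden (ΔS, ΔL, ΔJ fail)
(f) forbidden (parity, ΔS fail)
(g) forbidden (parity, ΔS, ΔL fail)
(h) forbidden (parity, ΔS, ΔL, ΔJ fail)
(i) allowed
Total allowed: 2 of 9.

2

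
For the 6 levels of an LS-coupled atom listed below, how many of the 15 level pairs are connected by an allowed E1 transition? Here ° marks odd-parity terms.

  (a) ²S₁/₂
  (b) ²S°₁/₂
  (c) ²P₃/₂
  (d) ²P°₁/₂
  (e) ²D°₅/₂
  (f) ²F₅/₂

5

(a)–(b): forbidden (ΔL).
(a)–(c): forbidden (parity).
(a)–(d): allowed.
(a)–(e): forbidden (ΔL, ΔJ).
(a)–(f): forbidden (parity, ΔL, ΔJ).
(b)–(c): allowed.
(b)–(d): forbidden (parity).
(b)–(e): forbidden (parity, ΔL, ΔJ).
(b)–(f): forbidden (ΔL, ΔJ).
(c)–(d): allowed.
(c)–(e): allowed.
(c)–(f): forbidden (parity, ΔL).
(d)–(e): forbidden (parity, ΔJ).
(d)–(f): forbidden (ΔL, ΔJ).
(e)–(f): allowed.
Allowed pairs: 5 of 15.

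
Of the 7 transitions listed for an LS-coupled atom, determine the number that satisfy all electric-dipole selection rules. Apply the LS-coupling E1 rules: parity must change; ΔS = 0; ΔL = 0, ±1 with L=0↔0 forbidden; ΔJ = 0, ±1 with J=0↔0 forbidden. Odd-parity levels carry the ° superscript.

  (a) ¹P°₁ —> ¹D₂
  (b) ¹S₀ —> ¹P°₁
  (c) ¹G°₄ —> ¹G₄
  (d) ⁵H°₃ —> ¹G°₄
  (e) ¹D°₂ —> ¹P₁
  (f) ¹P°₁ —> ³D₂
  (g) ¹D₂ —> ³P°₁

4

(a) allowed
(b) allowed
(c) allowed
(d) forbidden (parity, ΔS fail)
(e) allowed
(f) forbidden (ΔS fails)
(g) forbidden (ΔS fails)
Total allowed: 4 of 7.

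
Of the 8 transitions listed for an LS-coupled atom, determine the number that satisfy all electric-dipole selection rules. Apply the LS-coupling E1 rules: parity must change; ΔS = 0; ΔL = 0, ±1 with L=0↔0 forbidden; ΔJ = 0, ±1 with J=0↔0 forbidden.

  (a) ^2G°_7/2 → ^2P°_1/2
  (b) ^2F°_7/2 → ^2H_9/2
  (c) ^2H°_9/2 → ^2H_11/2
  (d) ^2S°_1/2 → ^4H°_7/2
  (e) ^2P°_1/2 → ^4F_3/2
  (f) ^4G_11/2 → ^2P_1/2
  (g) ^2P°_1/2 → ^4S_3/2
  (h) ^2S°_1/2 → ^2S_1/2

1

(a) forbidden (parity, ΔL, ΔJ fail)
(b) forbidden (ΔL fails)
(c) allowed
(d) forbidden (parity, ΔS, ΔL, ΔJ fail)
(e) forbidden (ΔS, ΔL fail)
(f) forbidden (parity, ΔS, ΔL, ΔJ fail)
(g) forbidden (ΔS fails)
(h) forbidden (ΔL fails)
Total allowed: 1 of 8.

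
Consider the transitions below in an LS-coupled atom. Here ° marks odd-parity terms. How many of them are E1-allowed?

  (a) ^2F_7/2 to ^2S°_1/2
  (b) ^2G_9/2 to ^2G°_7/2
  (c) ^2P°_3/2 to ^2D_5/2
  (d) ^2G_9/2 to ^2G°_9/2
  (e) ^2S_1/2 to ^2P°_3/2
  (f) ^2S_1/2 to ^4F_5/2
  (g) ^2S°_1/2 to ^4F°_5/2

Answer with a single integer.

4

(a) forbidden (ΔL, ΔJ fail)
(b) allowed
(c) allowed
(d) allowed
(e) allowed
(f) forbidden (parity, ΔS, ΔL, ΔJ fail)
(g) forbidden (parity, ΔS, ΔL, ΔJ fail)
Total allowed: 4 of 7.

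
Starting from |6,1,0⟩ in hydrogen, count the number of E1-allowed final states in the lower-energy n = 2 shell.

E1 requires Δl = ±1, so l_f ∈ {0, 2}; with 0 ≤ l_f ≤ n_f−1 = 1, the allowed l_f values are {0}.
For l_f = 0: m_f ∈ {m_i−1, m_i, m_i+1} ∩ [−0, 0] = {0} → 1 state.
Total: 1.

1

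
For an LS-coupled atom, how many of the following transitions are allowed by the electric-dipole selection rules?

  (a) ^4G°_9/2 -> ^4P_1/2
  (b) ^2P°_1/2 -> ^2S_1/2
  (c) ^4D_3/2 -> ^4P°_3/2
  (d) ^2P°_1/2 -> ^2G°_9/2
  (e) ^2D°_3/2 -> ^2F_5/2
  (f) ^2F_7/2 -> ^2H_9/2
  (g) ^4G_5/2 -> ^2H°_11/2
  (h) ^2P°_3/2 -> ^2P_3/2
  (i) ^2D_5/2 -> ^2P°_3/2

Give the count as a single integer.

5

(a) forbidden (ΔL, ΔJ fail)
(b) allowed
(c) allowed
(d) forbidden (parity, ΔL, ΔJ fail)
(e) allowed
(f) forbidden (parity, ΔL fail)
(g) forbidden (ΔS, ΔJ fail)
(h) allowed
(i) allowed
Total allowed: 5 of 9.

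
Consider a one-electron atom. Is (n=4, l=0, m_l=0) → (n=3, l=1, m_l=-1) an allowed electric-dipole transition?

allowed

Δl = 1 − 0 = +1; the E1 rule Δl = ±1 is satisfied.
m_l: 0 → -1 (Δm_l = -1). |Δm_l| ≤ 1 satisfied.
All E1 selection rules are satisfied.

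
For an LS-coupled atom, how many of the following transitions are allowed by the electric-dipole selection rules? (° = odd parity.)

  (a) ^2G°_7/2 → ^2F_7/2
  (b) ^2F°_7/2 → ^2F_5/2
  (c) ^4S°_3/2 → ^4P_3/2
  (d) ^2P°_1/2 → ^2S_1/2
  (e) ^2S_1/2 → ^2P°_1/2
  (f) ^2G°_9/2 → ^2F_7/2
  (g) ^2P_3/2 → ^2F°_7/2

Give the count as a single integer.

(a) allowed
(b) allowed
(c) allowed
(d) allowed
(e) allowed
(f) allowed
(g) forbidden (ΔL, ΔJ fail)
Total allowed: 6 of 7.

6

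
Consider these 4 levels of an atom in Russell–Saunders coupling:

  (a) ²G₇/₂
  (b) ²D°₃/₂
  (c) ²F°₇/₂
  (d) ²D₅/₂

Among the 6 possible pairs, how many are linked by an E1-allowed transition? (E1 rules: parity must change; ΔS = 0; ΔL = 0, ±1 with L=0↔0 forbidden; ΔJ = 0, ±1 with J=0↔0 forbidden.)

3

(a)–(b): forbidden (ΔL, ΔJ).
(a)–(c): allowed.
(a)–(d): forbidden (parity, ΔL).
(b)–(c): forbidden (parity, ΔJ).
(b)–(d): allowed.
(c)–(d): allowed.
Allowed pairs: 3 of 6.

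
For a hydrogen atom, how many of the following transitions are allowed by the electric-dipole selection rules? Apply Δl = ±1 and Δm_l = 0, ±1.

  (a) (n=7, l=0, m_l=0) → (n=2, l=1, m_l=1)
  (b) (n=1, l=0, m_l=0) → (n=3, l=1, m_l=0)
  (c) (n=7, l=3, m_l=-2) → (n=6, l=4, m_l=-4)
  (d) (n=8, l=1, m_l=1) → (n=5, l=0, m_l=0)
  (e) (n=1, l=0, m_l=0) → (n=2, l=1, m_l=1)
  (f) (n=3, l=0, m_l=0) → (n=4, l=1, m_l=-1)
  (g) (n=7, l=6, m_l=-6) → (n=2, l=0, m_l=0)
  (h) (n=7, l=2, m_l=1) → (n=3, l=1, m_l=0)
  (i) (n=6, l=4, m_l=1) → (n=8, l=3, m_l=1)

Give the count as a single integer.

7

(a) allowed
(b) allowed
(c) forbidden — Δm_l = -2 (E1 requires Δm_l = 0, ±1)
(d) allowed
(e) allowed
(f) allowed
(g) forbidden — Δl = -6 (E1 requires Δl = ±1); Δm_l = +6 (E1 requires Δm_l = 0, ±1)
(h) allowed
(i) allowed
Total allowed: 7 of 9.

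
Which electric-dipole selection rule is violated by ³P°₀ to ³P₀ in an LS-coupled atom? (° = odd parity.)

Reading off the term symbols: S 1→1, L 1→1, J 0→0, parity odd→even.
Parity must change: odd → even — passes.
ΔS = 0: S: 1 → 1 — passes.
ΔL = 0, ±1 (not L=0↔0): L: 1 → 1, ΔL = +0 — passes.
ΔJ = 0, ±1 (not J=0↔0): J: 0 → 0, ΔJ = +0 — fails.

the J=0 ↔ J=0 exclusion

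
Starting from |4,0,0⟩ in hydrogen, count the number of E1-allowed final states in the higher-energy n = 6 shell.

3

E1 requires Δl = ±1, so l_f ∈ {-1, 1}; with 0 ≤ l_f ≤ n_f−1 = 5, the allowed l_f values are {1}.
For l_f = 1: m_f ∈ {m_i−1, m_i, m_i+1} ∩ [−1, 1] = {-1, 0, 1} → 3 states.
Total: 3.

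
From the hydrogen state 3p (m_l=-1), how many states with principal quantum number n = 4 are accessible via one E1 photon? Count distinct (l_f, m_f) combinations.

4

E1 requires Δl = ±1, so l_f ∈ {0, 2}; with 0 ≤ l_f ≤ n_f−1 = 3, the allowed l_f values are {0, 2}.
For l_f = 0: m_f ∈ {m_i−1, m_i, m_i+1} ∩ [−0, 0] = {0} → 1 state.
For l_f = 2: m_f ∈ {m_i−1, m_i, m_i+1} ∩ [−2, 2] = {-2, -1, 0} → 3 states.
Total: 4.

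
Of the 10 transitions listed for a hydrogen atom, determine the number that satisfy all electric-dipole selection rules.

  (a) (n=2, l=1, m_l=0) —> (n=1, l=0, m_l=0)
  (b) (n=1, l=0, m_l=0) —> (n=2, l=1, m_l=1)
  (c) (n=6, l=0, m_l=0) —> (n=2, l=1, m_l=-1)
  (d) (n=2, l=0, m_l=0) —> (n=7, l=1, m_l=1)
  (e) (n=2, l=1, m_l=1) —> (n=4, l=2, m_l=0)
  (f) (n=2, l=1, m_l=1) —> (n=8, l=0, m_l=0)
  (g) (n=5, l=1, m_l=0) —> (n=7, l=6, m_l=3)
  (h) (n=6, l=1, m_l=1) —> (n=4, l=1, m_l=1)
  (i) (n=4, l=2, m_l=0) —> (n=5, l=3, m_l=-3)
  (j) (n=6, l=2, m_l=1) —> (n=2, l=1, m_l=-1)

(a) allowed
(b) allowed
(c) allowed
(d) allowed
(e) allowed
(f) allowed
(g) forbidden — Δl = +5 (E1 requires Δl = ±1); Δm_l = +3 (E1 requires Δm_l = 0, ±1)
(h) forbidden — Δl = +0 (E1 requires Δl = ±1)
(i) forbidden — Δm_l = -3 (E1 requires Δm_l = 0, ±1)
(j) forbidden — Δm_l = -2 (E1 requires Δm_l = 0, ±1)
Total allowed: 6 of 10.

6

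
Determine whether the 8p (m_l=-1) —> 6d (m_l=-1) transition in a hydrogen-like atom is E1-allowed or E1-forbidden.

allowed

Δl = 2 − 1 = +1; the E1 rule Δl = ±1 is ✓.
m_l: -1 → -1 (Δm_l = +0). |Δm_l| ≤ 1 ✓.
All E1 selection rules are satisfied.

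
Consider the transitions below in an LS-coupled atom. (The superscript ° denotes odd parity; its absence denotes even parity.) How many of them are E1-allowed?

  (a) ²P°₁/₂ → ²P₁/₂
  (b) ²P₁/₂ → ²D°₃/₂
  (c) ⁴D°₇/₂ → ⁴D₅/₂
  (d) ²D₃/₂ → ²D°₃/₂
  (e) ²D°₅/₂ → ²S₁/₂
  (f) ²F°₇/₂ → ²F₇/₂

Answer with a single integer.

(a) allowed
(b) allowed
(c) allowed
(d) allowed
(e) forbidden (ΔL, ΔJ fail)
(f) allowed
Total allowed: 5 of 6.

5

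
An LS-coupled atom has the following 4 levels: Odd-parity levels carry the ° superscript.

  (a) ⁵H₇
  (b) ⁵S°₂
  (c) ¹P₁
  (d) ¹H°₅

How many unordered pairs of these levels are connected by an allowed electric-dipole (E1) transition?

(a)–(b): forbidden (ΔL, ΔJ).
(a)–(c): forbidden (parity, ΔS, ΔL, ΔJ).
(a)–(d): forbidden (ΔS, ΔJ).
(b)–(c): forbidden (ΔS).
(b)–(d): forbidden (parity, ΔS, ΔL, ΔJ).
(c)–(d): forbidden (ΔL, ΔJ).
Allowed pairs: 0 of 6.

0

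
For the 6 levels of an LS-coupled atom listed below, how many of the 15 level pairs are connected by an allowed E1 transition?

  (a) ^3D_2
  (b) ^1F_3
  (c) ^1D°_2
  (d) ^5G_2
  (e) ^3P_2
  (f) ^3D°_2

3

(a)–(b): forbidden (parity, ΔS).
(a)–(c): forbidden (ΔS).
(a)–(d): forbidden (parity, ΔS, ΔL).
(a)–(e): forbidden (parity).
(a)–(f): allowed.
(b)–(c): allowed.
(b)–(d): forbidden (parity, ΔS).
(b)–(e): forbidden (parity, ΔS, ΔL).
(b)–(f): forbidden (ΔS).
(c)–(d): forbidden (ΔS, ΔL).
(c)–(e): forbidden (ΔS).
(c)–(f): forbidden (parity, ΔS).
(d)–(e): forbidden (parity, ΔS, ΔL).
(d)–(f): forbidden (ΔS, ΔL).
(e)–(f): allowed.
Allowed pairs: 3 of 15.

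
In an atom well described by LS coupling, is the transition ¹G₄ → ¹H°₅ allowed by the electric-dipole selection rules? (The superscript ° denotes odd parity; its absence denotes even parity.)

Parity must change: even → odd — passes.
ΔS = 0: S: 0 → 0 — passes.
ΔL = 0, ±1 (not L=0↔0): L: 4 → 5, ΔL = +1 — passes.
ΔJ = 0, ±1 (not J=0↔0): J: 4 → 5, ΔJ = +1 — passes.
All four E1 rules are satisfied.

allowed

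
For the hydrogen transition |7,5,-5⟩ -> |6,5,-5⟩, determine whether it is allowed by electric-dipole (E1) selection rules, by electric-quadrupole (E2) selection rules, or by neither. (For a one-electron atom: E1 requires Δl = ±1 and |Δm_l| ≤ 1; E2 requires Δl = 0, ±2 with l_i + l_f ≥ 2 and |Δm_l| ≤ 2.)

E2

Δl = 5 − 5 = +0; l_i + l_f = 10.
Δm_l = +0.
E1 (Δl = ±1, |Δm_l| ≤ 1): not satisfied.
E2 (Δl = 0,±2, l_i+l_f ≥ 2, |Δm_l| ≤ 2): satisfied.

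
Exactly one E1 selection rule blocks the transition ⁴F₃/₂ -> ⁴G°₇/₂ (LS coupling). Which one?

ΔJ = 0, ±1 (not J=0↔0): J: 3/2 → 7/2, ΔJ = +2 — ✗.
ΔS = 0: S: 3/2 → 3/2 — ✓.
Parity must change: even → odd — ✓.
ΔL = 0, ±1 (not L=0↔0): L: 3 → 4, ΔL = +1 — ✓.

the ΔJ = 0, ±1 rule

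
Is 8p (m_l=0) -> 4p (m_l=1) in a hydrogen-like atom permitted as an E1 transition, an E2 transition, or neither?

E2

Δl = 1 − 1 = +0; l_i + l_f = 2.
Δm_l = +1.
E1 (Δl = ±1, |Δm_l| ≤ 1): not satisfied.
E2 (Δl = 0,±2, l_i+l_f ≥ 2, |Δm_l| ≤ 2): satisfied.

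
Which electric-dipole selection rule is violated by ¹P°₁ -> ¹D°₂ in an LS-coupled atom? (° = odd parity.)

parity

Parity must change: odd → odd — ✗.
ΔL = 0, ±1 (not L=0↔0): L: 1 → 2, ΔL = +1 — ✓.
ΔJ = 0, ±1 (not J=0↔0): J: 1 → 2, ΔJ = +1 — ✓.
ΔS = 0: S: 0 → 0 — ✓.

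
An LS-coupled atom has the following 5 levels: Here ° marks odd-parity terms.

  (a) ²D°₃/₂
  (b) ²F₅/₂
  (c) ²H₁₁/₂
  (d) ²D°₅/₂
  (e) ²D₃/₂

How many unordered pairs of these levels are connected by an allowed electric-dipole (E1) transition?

(a)–(b): allowed.
(a)–(c): forbidden (ΔL, ΔJ).
(a)–(d): forbidden (parity).
(a)–(e): allowed.
(b)–(c): forbidden (parity, ΔL, ΔJ).
(b)–(d): allowed.
(b)–(e): forbidden (parity).
(c)–(d): forbidden (ΔL, ΔJ).
(c)–(e): forbidden (parity, ΔL, ΔJ).
(d)–(e): allowed.
Allowed pairs: 4 of 10.

4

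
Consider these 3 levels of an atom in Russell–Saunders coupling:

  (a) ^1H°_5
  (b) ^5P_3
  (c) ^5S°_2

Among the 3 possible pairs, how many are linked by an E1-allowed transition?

(a)–(b): forbidden (ΔS, ΔL, ΔJ).
(a)–(c): forbidden (parity, ΔS, ΔL, ΔJ).
(b)–(c): allowed.
Allowed pairs: 1 of 3.

1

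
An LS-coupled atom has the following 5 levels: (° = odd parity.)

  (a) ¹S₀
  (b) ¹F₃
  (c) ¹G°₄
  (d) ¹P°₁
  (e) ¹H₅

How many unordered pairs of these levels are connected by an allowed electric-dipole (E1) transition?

(a)–(b): forbidden (parity, ΔL, ΔJ).
(a)–(c): forbidden (ΔL, ΔJ).
(a)–(d): allowed.
(a)–(e): forbidden (parity, ΔL, ΔJ).
(b)–(c): allowed.
(b)–(d): forbidden (ΔL, ΔJ).
(b)–(e): forbidden (parity, ΔL, ΔJ).
(c)–(d): forbidden (parity, ΔL, ΔJ).
(c)–(e): allowed.
(d)–(e): forbidden (ΔL, ΔJ).
Allowed pairs: 3 of 10.

3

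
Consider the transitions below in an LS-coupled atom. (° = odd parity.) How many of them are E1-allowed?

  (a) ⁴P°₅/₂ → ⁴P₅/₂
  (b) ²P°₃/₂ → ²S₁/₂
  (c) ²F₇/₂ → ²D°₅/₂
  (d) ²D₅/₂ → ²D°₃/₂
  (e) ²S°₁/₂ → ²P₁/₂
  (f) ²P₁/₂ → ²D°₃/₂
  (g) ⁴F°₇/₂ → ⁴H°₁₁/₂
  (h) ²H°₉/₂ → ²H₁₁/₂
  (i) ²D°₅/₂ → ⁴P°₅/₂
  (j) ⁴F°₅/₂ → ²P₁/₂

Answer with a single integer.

(a) allowed
(b) allowed
(c) allowed
(d) allowed
(e) allowed
(f) allowed
(g) forbidden (parity, ΔL, ΔJ fail)
(h) allowed
(i) forbidden (parity, ΔS fail)
(j) forbidden (ΔS, ΔL, ΔJ fail)
Total allowed: 7 of 10.

7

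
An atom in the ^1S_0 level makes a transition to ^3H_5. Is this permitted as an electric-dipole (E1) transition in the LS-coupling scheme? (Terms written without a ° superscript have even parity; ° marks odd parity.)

forbidden

Reading off the term symbols: S 0→1, L 0→5, J 0→5, parity even→even.
Parity must change: even → even — fails.
ΔS = 0: S: 0 → 1 — fails.
ΔL = 0, ±1 (not L=0↔0): L: 0 → 5, ΔL = +5 — fails.
ΔJ = 0, ±1 (not J=0↔0): J: 0 → 5, ΔJ = +5 — fails.
Rule(s) violated: parity, ΔS, ΔL, ΔJ.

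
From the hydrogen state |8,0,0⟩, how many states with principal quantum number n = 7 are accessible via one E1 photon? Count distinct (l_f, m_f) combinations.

3

E1 requires Δl = ±1, so l_f ∈ {-1, 1}; with 0 ≤ l_f ≤ n_f−1 = 6, the allowed l_f values are {1}.
For l_f = 1: m_f ∈ {m_i−1, m_i, m_i+1} ∩ [−1, 1] = {-1, 0, 1} → 3 states.
Total: 3.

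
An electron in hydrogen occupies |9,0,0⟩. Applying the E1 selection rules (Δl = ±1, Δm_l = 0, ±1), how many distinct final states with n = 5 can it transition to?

E1 requires Δl = ±1, so l_f ∈ {-1, 1}; with 0 ≤ l_f ≤ n_f−1 = 4, the allowed l_f values are {1}.
For l_f = 1: m_f ∈ {m_i−1, m_i, m_i+1} ∩ [−1, 1] = {-1, 0, 1} → 3 states.
Total: 3.

3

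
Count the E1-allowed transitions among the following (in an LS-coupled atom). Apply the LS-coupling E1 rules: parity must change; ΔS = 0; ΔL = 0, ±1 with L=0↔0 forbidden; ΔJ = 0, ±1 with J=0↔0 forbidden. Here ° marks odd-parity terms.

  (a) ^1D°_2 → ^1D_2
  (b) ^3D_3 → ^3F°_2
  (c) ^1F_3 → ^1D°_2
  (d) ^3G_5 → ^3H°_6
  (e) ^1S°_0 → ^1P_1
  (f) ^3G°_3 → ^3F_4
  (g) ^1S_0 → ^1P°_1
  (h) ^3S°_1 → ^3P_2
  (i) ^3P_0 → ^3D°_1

9

(a) allowed
(b) allowed
(c) allowed
(d) allowed
(e) allowed
(f) allowed
(g) allowed
(h) allowed
(i) allowed
Total allowed: 9 of 9.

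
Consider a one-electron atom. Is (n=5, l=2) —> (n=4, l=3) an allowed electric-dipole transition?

Δl = 3 − 2 = +1; the E1 rule Δl = ±1 is ✓.
All E1 selection rules are satisfied.

allowed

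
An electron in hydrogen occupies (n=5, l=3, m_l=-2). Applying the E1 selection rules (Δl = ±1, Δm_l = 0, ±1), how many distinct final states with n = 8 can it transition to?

E1 requires Δl = ±1, so l_f ∈ {2, 4}; with 0 ≤ l_f ≤ n_f−1 = 7, the allowed l_f values are {2, 4}.
For l_f = 2: m_f ∈ {m_i−1, m_i, m_i+1} ∩ [−2, 2] = {-2, -1} → 2 states.
For l_f = 4: m_f ∈ {m_i−1, m_i, m_i+1} ∩ [−4, 4] = {-3, -2, -1} → 3 states.
Total: 5.

5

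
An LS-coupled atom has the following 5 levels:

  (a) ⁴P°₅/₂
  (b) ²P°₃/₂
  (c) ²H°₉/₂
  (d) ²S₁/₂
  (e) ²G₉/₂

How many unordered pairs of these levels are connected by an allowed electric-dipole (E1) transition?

2

(a)–(b): forbidden (parity, ΔS).
(a)–(c): forbidden (parity, ΔS, ΔL, ΔJ).
(a)–(d): forbidden (ΔS, ΔJ).
(a)–(e): forbidden (ΔS, ΔL, ΔJ).
(b)–(c): forbidden (parity, ΔL, ΔJ).
(b)–(d): allowed.
(b)–(e): forbidden (ΔL, ΔJ).
(c)–(d): forbidden (ΔL, ΔJ).
(c)–(e): allowed.
(d)–(e): forbidden (parity, ΔL, ΔJ).
Allowed pairs: 2 of 10.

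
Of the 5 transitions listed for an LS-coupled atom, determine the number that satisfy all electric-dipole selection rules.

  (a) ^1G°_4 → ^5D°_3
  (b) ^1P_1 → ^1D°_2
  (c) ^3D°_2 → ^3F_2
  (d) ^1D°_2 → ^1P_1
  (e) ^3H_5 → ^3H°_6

(a) forbidden (parity, ΔS, ΔL fail)
(b) allowed
(c) allowed
(d) allowed
(e) allowed
Total allowed: 4 of 5.

4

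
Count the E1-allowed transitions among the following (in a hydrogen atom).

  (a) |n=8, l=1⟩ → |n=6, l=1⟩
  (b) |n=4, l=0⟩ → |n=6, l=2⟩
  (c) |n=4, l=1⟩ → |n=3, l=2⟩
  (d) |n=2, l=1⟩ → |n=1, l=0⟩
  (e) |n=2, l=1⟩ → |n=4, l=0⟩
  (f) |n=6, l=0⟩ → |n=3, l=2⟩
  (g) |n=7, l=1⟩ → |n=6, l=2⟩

4

(a) forbidden — Δl = +0 (E1 requires Δl = ±1)
(b) forbidden — Δl = +2 (E1 requires Δl = ±1)
(c) allowed
(d) allowed
(e) allowed
(f) forbidden — Δl = +2 (E1 requires Δl = ±1)
(g) allowed
Total allowed: 4 of 7.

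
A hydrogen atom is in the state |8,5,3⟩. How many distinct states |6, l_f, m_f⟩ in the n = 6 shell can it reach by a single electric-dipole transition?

E1 requires Δl = ±1, so l_f ∈ {4, 6}; with 0 ≤ l_f ≤ n_f−1 = 5, the allowed l_f values are {4}.
For l_f = 4: m_f ∈ {m_i−1, m_i, m_i+1} ∩ [−4, 4] = {2, 3, 4} → 3 states.
Total: 3.

3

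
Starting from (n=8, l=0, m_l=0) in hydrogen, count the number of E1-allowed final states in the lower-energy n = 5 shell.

E1 requires Δl = ±1, so l_f ∈ {-1, 1}; with 0 ≤ l_f ≤ n_f−1 = 4, the allowed l_f values are {1}.
For l_f = 1: m_f ∈ {m_i−1, m_i, m_i+1} ∩ [−1, 1] = {-1, 0, 1} → 3 states.
Total: 3.

3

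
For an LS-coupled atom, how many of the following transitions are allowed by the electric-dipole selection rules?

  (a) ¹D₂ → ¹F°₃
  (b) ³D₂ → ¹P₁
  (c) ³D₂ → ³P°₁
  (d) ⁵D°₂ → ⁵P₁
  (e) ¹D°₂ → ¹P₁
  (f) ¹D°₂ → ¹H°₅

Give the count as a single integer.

(a) allowed
(b) forbidden (parity, ΔS fail)
(c) allowed
(d) allowed
(e) allowed
(f) forbidden (parity, ΔL, ΔJ fail)
Total allowed: 4 of 6.

4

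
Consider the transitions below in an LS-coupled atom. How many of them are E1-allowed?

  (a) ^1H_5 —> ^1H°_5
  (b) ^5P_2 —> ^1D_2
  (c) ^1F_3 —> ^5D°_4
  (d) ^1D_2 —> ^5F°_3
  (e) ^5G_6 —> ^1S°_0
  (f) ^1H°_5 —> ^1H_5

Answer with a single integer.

2

(a) allowed
(b) forbidden (parity, ΔS fail)
(c) forbidden (ΔS fails)
(d) forbidden (ΔS fails)
(e) forbidden (ΔS, ΔL, ΔJ fail)
(f) allowed
Total allowed: 2 of 6.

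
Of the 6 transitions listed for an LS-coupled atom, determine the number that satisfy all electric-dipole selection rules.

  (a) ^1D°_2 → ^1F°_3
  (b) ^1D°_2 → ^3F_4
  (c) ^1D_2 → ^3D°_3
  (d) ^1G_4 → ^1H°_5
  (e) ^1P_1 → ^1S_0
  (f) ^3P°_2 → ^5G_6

1

(a) forbidden (parity fails)
(b) forbidden (ΔS, ΔJ fail)
(c) forbidden (ΔS fails)
(d) allowed
(e) forbidden (parity fails)
(f) forbidden (ΔS, ΔL, ΔJ fail)
Total allowed: 1 of 6.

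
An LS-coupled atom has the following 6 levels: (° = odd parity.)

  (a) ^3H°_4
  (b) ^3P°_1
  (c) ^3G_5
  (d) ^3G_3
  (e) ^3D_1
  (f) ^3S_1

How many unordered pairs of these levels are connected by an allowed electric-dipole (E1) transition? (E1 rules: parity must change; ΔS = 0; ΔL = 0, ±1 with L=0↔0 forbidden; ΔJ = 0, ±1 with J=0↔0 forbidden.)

4

(a)–(b): forbidden (parity, ΔL, ΔJ).
(a)–(c): allowed.
(a)–(d): allowed.
(a)–(e): forbidden (ΔL, ΔJ).
(a)–(f): forbidden (ΔL, ΔJ).
(b)–(c): forbidden (ΔL, ΔJ).
(b)–(d): forbidden (ΔL, ΔJ).
(b)–(e): allowed.
(b)–(f): allowed.
(c)–(d): forbidden (parity, ΔJ).
(c)–(e): forbidden (parity, ΔL, ΔJ).
(c)–(f): forbidden (parity, ΔL, ΔJ).
(d)–(e): forbidden (parity, ΔL, ΔJ).
(d)–(f): forbidden (parity, ΔL, ΔJ).
(e)–(f): forbidden (parity, ΔL).
Allowed pairs: 4 of 15.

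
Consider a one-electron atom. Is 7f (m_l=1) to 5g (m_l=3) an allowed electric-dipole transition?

l: 3 → 4 (Δl = +1). Δl = ±1 ok.
Δm_l = 3 − (1) = +2. E1 requires Δm_l = 0, ±1: fails.
The transition is electric-dipole forbidden.

forbidden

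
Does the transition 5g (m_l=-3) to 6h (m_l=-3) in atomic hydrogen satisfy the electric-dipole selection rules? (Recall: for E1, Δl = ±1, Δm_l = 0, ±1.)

allowed

l: 4 → 5 (Δl = +1). Δl = ±1 satisfied.
m_l: -3 → -3 (Δm_l = +0). |Δm_l| ≤ 1 satisfied.
All E1 selection rules are satisfied.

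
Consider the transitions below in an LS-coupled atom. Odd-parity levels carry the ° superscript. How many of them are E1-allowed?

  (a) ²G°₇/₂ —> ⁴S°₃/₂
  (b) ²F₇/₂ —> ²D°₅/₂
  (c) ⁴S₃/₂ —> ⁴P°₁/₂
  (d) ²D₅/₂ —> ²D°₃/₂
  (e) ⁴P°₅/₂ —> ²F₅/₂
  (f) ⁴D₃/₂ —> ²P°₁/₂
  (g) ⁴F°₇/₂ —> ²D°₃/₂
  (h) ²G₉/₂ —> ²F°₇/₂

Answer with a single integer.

(a) forbidden (parity, ΔS, ΔL, ΔJ fail)
(b) allowed
(c) allowed
(d) allowed
(e) forbidden (ΔS, ΔL fail)
(f) forbidden (ΔS fails)
(g) forbidden (parity, ΔS, ΔJ fail)
(h) allowed
Total allowed: 4 of 8.

4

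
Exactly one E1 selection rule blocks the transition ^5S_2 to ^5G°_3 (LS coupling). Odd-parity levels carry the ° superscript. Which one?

the ΔL = 0, ±1 rule

Initial level: S=2, L=0, J=2, parity even. Final level: S=2, L=4, J=3, parity odd.
ΔJ = 0, ±1 (not J=0↔0): J: 2 → 3, ΔJ = +1 — satisfied.
ΔL = 0, ±1 (not L=0↔0): L: 0 → 4, ΔL = +4 — violated.
ΔS = 0: S: 2 → 2 — satisfied.
Parity must change: even → odd — satisfied.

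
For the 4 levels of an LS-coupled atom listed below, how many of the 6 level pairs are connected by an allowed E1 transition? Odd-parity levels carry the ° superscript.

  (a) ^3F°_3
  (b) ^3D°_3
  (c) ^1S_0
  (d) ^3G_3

(a)–(b): forbidden (parity).
(a)–(c): forbidden (ΔS, ΔL, ΔJ).
(a)–(d): allowed.
(b)–(c): forbidden (ΔS, ΔL, ΔJ).
(b)–(d): forbidden (ΔL).
(c)–(d): forbidden (parity, ΔS, ΔL, ΔJ).
Allowed pairs: 1 of 6.

1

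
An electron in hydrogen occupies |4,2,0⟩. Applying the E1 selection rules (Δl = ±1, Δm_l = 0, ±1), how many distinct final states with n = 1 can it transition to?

E1 requires l_f ∈ {1, 3}, but neither lies in [0, 0], so no final state is reachable.
Total: 0.

0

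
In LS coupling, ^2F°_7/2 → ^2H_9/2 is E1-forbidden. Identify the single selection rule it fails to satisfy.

the ΔL = 0, ±1 rule

ΔJ = 0, ±1 (not J=0↔0): J: 7/2 → 9/2, ΔJ = +1 — satisfied.
Parity must change: odd → even — satisfied.
ΔS = 0: S: 1/2 → 1/2 — satisfied.
ΔL = 0, ±1 (not L=0↔0): L: 3 → 5, ΔL = +2 — violated.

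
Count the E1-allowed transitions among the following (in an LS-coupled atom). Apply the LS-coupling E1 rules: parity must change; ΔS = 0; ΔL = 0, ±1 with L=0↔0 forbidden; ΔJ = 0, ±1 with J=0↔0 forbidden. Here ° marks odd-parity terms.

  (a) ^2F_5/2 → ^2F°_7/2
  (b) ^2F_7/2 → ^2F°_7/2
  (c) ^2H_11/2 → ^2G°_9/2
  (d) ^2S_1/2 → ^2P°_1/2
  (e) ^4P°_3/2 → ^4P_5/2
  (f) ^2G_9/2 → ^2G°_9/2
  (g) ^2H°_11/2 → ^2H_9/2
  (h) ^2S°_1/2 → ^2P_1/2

8

(a) allowed
(b) allowed
(c) allowed
(d) allowed
(e) allowed
(f) allowed
(g) allowed
(h) allowed
Total allowed: 8 of 8.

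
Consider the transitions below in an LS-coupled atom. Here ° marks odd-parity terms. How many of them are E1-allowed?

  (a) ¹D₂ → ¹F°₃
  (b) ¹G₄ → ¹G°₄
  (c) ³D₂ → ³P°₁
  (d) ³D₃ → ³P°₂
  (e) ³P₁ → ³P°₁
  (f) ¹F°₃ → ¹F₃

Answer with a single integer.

(a) allowed
(b) allowed
(c) allowed
(d) allowed
(e) allowed
(f) allowed
Total allowed: 6 of 6.

6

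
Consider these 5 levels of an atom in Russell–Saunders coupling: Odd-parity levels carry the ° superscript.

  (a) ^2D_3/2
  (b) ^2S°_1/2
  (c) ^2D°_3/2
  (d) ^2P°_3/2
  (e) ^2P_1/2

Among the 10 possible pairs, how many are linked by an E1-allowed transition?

5

(a)–(b): forbidden (ΔL).
(a)–(c): allowed.
(a)–(d): allowed.
(a)–(e): forbidden (parity).
(b)–(c): forbidden (parity, ΔL).
(b)–(d): forbidden (parity).
(b)–(e): allowed.
(c)–(d): forbidden (parity).
(c)–(e): allowed.
(d)–(e): allowed.
Allowed pairs: 5 of 10.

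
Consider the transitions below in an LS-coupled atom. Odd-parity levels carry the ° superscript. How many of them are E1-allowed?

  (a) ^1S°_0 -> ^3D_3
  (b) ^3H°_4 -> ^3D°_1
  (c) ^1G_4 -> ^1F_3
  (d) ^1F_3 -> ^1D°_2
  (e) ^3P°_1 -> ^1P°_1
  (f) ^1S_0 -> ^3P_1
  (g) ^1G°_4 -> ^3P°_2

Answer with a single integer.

(a) forbidden (ΔS, ΔL, ΔJ fail)
(b) forbidden (parity, ΔL, ΔJ fail)
(c) forbidden (parity fails)
(d) allowed
(e) forbidden (parity, ΔS fail)
(f) forbidden (parity, ΔS fail)
(g) forbidden (parity, ΔS, ΔL, ΔJ fail)
Total allowed: 1 of 7.

1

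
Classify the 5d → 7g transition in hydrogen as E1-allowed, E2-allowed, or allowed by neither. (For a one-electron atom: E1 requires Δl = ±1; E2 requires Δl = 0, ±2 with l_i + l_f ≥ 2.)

Δl = 4 − 2 = +2; l_i + l_f = 6.
E1 (Δl = ±1): not satisfied.
E2 (Δl = 0,±2, l_i+l_f ≥ 2): satisfied.

E2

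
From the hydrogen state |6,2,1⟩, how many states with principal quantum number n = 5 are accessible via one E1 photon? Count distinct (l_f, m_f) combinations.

5

E1 requires Δl = ±1, so l_f ∈ {1, 3}; with 0 ≤ l_f ≤ n_f−1 = 4, the allowed l_f values are {1, 3}.
For l_f = 1: m_f ∈ {m_i−1, m_i, m_i+1} ∩ [−1, 1] = {0, 1} → 2 states.
For l_f = 3: m_f ∈ {m_i−1, m_i, m_i+1} ∩ [−3, 3] = {0, 1, 2} → 3 states.
Total: 5.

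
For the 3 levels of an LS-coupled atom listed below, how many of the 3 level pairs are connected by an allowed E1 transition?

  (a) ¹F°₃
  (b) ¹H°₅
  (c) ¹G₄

2

(a)–(b): forbidden (parity, ΔL, ΔJ).
(a)–(c): allowed.
(b)–(c): allowed.
Allowed pairs: 2 of 3.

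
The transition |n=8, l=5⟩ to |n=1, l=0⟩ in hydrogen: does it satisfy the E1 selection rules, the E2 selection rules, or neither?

neither

Δl = 0 − 5 = -5; l_i + l_f = 5.
E1 (Δl = ±1): not satisfied.
E2 (Δl = 0,±2, l_i+l_f ≥ 2): not satisfied.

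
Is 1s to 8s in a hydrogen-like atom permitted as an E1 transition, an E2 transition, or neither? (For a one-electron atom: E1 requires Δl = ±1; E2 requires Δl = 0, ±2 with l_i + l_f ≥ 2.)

neither

Δl = 0 − 0 = +0; l_i + l_f = 0.
E1 (Δl = ±1): not satisfied.
E2 (Δl = 0,±2, l_i+l_f ≥ 2): not satisfied.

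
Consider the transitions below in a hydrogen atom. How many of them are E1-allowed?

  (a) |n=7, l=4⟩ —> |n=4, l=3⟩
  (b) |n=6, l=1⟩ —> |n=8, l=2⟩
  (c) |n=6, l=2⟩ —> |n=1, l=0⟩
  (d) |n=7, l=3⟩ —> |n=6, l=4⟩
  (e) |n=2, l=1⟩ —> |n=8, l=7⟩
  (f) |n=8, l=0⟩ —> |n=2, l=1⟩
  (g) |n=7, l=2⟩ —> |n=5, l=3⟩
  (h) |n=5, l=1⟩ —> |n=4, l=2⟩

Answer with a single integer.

6

(a) allowed
(b) allowed
(c) forbidden — Δl = -2 (E1 requires Δl = ±1)
(d) allowed
(e) forbidden — Δl = +6 (E1 requires Δl = ±1)
(f) allowed
(g) allowed
(h) allowed
Total allowed: 6 of 8.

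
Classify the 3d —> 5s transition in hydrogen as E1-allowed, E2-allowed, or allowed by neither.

E2

Δl = 0 − 2 = -2; l_i + l_f = 2.
E1 (Δl = ±1): not satisfied.
E2 (Δl = 0,±2, l_i+l_f ≥ 2): satisfied.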